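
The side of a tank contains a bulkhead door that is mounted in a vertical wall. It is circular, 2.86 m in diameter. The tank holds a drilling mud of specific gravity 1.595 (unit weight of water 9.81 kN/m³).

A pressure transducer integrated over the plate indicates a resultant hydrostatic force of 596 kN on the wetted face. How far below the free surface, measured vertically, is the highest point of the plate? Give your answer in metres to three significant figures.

d_top ≈ 4.50 m

γ = 1.595 × 9.81 = 15.64695 kN/m³.
A = π(1.43)² = 6.42424 m².
From F = γ·h_c·A, the centroid depth is h_c = 596/(15.64695 × 6.42424) = 5.92918 m.
The centroid is at the centre, 1.43 m below the top of the plate, so the highest point sits at h_top = 5.92918 − 1.43 = 4.49918 m below the surface.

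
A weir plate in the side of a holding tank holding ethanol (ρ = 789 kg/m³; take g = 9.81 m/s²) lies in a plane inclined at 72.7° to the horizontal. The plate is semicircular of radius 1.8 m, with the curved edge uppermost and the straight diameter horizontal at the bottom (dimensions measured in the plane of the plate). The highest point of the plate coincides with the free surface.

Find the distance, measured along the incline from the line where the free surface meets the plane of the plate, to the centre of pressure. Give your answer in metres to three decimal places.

γ = ρg = 789 × 9.81 / 1000 = 7.74009 kN/m³.
Let θ = 72.7° be the plate's angle to the horizontal; measure y along the incline from where the plane meets the free surface. Vertical depth h = y·sinθ with sinθ = 0.954761.
The centroid lies 4r/(3π) = 0.763944 m above the diameter, so r − 4r/(3π) = 1.8 − 0.763944 = 1.03606 m below the topmost point, so y_c = 1.03606 m and h_c = 1.03606 × 0.954761 = 0.98919 m.
A = πr²/2 = π × 1.8²/2 = 5.08938 m².
Resultant F = γ·h_c·A = 7.74009 × 0.98919 × 5.08938 = 38.9664 kN.
I_c = (π/8 − 8/(9π))·r⁴ = 0.109757 × 1.8⁴ = 1.15219 m⁴.
Centre of pressure: y_p = y_c + I_c/(y_c·A) = 1.03606 + 1.15219/(1.03606 × 5.08938) = 1.03606 + 0.218512 = 1.25457 m along the plane.

y_p = 1.255 m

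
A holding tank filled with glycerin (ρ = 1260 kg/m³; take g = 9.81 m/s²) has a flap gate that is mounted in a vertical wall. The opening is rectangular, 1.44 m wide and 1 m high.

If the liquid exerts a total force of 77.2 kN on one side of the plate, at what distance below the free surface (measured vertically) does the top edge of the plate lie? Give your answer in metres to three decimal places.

d_top ≈ 3.837 m

γ = ρg = 1260 × 9.81 / 1000 = 12.3606 kN/m³.
A = 1.44 × 1 = 1.44 m².
From F = γ·h_c·A, the centroid depth is h_c = 77.2/(12.3606 × 1.44) = 4.33726 m.
The centroid lies 1/2 = 0.5 m below the top edge, so the top edge sits at h_top = 4.33726 − 0.5 = 3.83726 m below the surface.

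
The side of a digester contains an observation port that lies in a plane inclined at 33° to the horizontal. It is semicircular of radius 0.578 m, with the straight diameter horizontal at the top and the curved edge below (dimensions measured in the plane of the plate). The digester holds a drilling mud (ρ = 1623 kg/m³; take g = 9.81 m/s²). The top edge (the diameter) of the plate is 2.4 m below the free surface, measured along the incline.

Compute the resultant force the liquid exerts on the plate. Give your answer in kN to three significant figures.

γ = ρg = 1623 × 9.81 / 1000 = 15.92163 kN/m³.
Let θ = 33° be the plate's angle to the horizontal; measure y along the incline from where the plane meets the free surface. Vertical depth h = y·sinθ with sinθ = 0.544639.
The centroid of a semicircle lies 4r/(3π) = 0.245311 m from the diameter, here below the top edge, so y_c = 2.4 + 0.245311 = 2.64531 m and h_c = 2.64531 × 0.544639 = 1.44074 m.
A = πr²/2 = π × 0.578²/2 = 0.524778 m².
Resultant F = γ·h_c·A = 15.92163 × 1.44074 × 0.524778 = 12.0378 kN.

F ≈ 12.0 kN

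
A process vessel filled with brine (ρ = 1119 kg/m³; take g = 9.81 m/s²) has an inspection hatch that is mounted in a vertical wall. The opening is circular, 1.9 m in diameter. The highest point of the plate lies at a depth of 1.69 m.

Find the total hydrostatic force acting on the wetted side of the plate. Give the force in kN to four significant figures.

F ≈ 82.17 kN

γ = ρg = 1119 × 9.81 / 1000 = 10.97739 kN/m³.
The centroid is at the centre, 0.95 m below the top of the plate, so the centroid depth is h_c = 1.69 + 0.95 = 2.64 m.
A = π(0.95)² = 2.83529 m².
Resultant F = γ·h_c·A = 10.97739 × 2.64 × 2.83529 = 82.1676 kN.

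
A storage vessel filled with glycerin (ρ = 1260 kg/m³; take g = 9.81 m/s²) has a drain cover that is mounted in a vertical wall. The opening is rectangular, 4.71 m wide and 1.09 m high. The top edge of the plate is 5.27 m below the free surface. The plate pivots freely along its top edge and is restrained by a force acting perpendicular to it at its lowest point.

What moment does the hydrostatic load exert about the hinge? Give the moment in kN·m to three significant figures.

γ = ρg = 1260 × 9.81 / 1000 = 12.3606 kN/m³.
The centroid lies 1.09/2 = 0.545 m below the top edge, so the centroid depth is h_c = 5.27 + 0.545 = 5.815 m.
A = 4.71 × 1.09 = 5.1339 m².
Resultant F = γ·h_c·A = 12.3606 × 5.815 × 5.1339 = 369.009 kN.
I_c = b·h³/12 = 4.71 × 1.09³/12 = 0.508299 m⁴.
Centre of pressure: y_p = y_c + I_c/(y_c·A) = 5.815 + 0.508299/(5.815 × 5.1339) = 5.815 + 0.0170264 = 5.83203 m along the plane.
The resultant acts 0.545 + 0.0170264 = 0.562026 m (along the plate) below the hinge at the top edge, so the moment about the hinge is M = F × 0.562026 = 369.009 × 0.562026 = 207.393 kN·m.

M ≈ 207 kN·m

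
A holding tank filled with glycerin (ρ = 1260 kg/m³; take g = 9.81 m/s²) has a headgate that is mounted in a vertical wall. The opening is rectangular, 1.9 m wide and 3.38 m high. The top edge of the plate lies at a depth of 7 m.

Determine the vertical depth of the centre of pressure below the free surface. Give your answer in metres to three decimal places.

h_p = 8.800 m

γ = ρg = 1260 × 9.81 / 1000 = 12.3606 kN/m³.
The centroid lies 3.38/2 = 1.69 m below the top edge, so the centroid depth is h_c = 7 + 1.69 = 8.69 m.
A = 1.9 × 3.38 = 6.422 m².
Resultant F = γ·h_c·A = 12.3606 × 8.69 × 6.422 = 689.81 kN.
I_c = b·h³/12 = 1.9 × 3.38³/12 = 6.11396 m⁴.
Centre of pressure: y_p = y_c + I_c/(y_c·A) = 8.69 + 6.11396/(8.69 × 6.422) = 8.69 + 0.109555 = 8.79955 m along the plane.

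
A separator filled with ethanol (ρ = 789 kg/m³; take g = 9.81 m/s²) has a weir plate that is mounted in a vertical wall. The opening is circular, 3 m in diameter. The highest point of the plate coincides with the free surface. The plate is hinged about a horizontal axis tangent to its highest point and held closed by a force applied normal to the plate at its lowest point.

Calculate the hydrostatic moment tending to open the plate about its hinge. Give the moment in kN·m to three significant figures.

M ≈ 154 kN·m

γ = ρg = 789 × 9.81 / 1000 = 7.74009 kN/m³.
The centroid is at the centre, 1.5 m below the top of the plate, so the centroid depth is h_c = 1.5 m.
A = π(1.5)² = 7.06858 m².
Resultant F = γ·h_c·A = 7.74009 × 1.5 × 7.06858 = 82.0672 kN.
I_c = πr⁴/4 = π × 1.5⁴/4 = 3.97608 m⁴.
Centre of pressure: y_p = y_c + I_c/(y_c·A) = 1.5 + 3.97608/(1.5 × 7.06858) = 1.5 + 0.375 = 1.875 m along the plane.
The resultant acts 1.5 + 0.375 = 1.875 m (along the plate) below the hinge at the top edge, so the moment about the hinge is M = F × 1.875 = 82.0672 × 1.875 = 153.876 kN·m.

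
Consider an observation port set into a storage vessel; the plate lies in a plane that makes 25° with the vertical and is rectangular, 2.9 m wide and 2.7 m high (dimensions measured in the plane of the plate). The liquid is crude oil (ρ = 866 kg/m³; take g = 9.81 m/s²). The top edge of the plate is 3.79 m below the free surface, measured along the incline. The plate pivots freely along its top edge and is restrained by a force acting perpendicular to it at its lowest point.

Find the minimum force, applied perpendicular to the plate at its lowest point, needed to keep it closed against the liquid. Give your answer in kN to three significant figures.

γ = ρg = 866 × 9.81 / 1000 = 8.49546 kN/m³.
The plate makes 25° with the vertical, i.e. θ = 90° − 25° = 65° to the horizontal. Measuring y along the incline from the free-surface line, vertical depth h = y·sinθ with sinθ = 0.906308.
The centroid lies 2.7/2 = 1.35 m below the top edge, so y_c = 3.79 + 1.35 = 5.14 m and h_c = 5.14 × 0.906308 = 4.65842 m.
A = 2.9 × 2.7 = 7.83 m².
Resultant F = γ·h_c·A = 8.49546 × 4.65842 × 7.83 = 309.876 kN.
I_c = b·h³/12 = 2.9 × 2.7³/12 = 4.75673 m⁴.
Centre of pressure: y_p = y_c + I_c/(y_c·A) = 5.14 + 4.75673/(5.14 × 7.83) = 5.14 + 0.118191 = 5.25819 m along the plane.
The resultant acts 1.35 + 0.118191 = 1.46819 m (along the plate) below the hinge at the top edge, so the moment about the hinge is M = F × 1.46819 = 309.876 × 1.46819 = 454.957 kN·m.
A normal force at the bottom, 2.7 m from the hinge, must supply this moment: P = 454.957/2.7 = 168.503 kN.

P ≈ 169 kN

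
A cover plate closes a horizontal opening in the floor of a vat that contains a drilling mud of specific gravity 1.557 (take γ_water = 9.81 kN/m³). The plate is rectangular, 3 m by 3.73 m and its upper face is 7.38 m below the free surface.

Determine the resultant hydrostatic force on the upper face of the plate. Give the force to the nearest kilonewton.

γ = 1.557 × 9.81 = 15.27417 kN/m³.
The plate is horizontal, so pressure is uniform at p = γ·h = 15.27417 × 7.38 = 112.723 kN/m².
A = 3 × 3.73 = 11.19 m².
F = p·A = 112.723 × 11.19 = 1261.37 kN.

F ≈ 1261 kN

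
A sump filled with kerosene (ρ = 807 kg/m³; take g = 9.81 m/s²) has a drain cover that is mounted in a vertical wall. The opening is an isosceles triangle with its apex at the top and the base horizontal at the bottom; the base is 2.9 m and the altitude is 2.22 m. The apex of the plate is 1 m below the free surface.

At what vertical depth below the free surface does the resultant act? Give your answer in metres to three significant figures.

h_p = 2.59 m

γ = ρg = 807 × 9.81 / 1000 = 7.91667 kN/m³.
With the apex up, the centroid sits 2h/3 = 2 × 2.22/3 = 1.48 m below the apex, so the centroid depth is h_c = 1 + 1.48 = 2.48 m.
A = ½ × 2.9 × 2.22 = 3.219 m².
Resultant F = γ·h_c·A = 7.91667 × 2.48 × 3.219 = 63.1997 kN.
I_c = b·h³/36 = 2.9 × 2.22³/36 = 0.881362 m⁴.
Centre of pressure: y_p = y_c + I_c/(y_c·A) = 2.48 + 0.881362/(2.48 × 3.219) = 2.48 + 0.110403 = 2.5904 m along the plane.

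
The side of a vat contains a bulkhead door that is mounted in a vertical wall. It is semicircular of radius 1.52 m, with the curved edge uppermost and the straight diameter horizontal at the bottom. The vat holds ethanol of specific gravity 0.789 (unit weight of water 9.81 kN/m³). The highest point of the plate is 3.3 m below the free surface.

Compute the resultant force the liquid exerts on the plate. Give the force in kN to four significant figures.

F ≈ 117.3 kN

γ = 0.789 × 9.81 = 7.74009 kN/m³.
The centroid lies 4r/(3π) = 0.645108 m above the diameter, so r − 4r/(3π) = 1.52 − 0.645108 = 0.874892 m below the topmost point, so the centroid depth is h_c = 3.3 + 0.874892 = 4.17489 m.
A = πr²/2 = π × 1.52²/2 = 3.62917 m².
Resultant F = γ·h_c·A = 7.74009 × 4.17489 × 3.62917 = 117.273 kN.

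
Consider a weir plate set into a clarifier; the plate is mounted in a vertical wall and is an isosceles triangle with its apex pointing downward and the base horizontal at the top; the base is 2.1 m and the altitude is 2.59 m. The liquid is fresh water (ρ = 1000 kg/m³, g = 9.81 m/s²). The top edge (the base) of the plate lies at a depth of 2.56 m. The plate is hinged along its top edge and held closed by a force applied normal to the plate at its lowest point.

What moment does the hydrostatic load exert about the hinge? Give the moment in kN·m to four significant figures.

M ≈ 88.79 kN·m

γ = ρg = 1000 × 9.81 = 9810 N/m³ = 9.81 kN/m³.
With the apex down, the centroid sits h/3 = 2.59/3 = 0.863333 m below the base (the top edge), so the centroid depth is h_c = 2.56 + 0.863333 = 3.42333 m.
A = ½ × 2.1 × 2.59 = 2.7195 m².
Resultant F = γ·h_c·A = 9.81 × 3.42333 × 2.7195 = 91.3286 kN.
I_c = b·h³/36 = 2.1 × 2.59³/36 = 1.01348 m⁴.
Centre of pressure: y_p = y_c + I_c/(y_c·A) = 3.42333 + 1.01348/(3.42333 × 2.7195) = 3.42333 + 0.108862 = 3.53219 m along the plane.
The resultant acts 0.863333 + 0.108862 = 0.972195 m (along the plate) below the hinge at the top edge, so the moment about the hinge is M = F × 0.972195 = 91.3286 × 0.972195 = 88.7892 kN·m.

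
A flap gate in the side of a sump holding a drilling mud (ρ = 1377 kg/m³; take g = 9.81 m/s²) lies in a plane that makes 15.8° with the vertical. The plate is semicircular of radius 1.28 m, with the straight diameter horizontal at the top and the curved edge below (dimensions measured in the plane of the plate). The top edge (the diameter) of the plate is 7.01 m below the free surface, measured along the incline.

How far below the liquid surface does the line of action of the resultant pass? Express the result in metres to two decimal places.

γ = ρg = 1377 × 9.81 / 1000 = 13.50837 kN/m³.
The plate makes 15.8° with the vertical, i.e. θ = 90° − 15.8° = 74.2° to the horizontal. Measuring y along the incline from the free-surface line, vertical depth h = y·sinθ with sinθ = 0.962218.
The centroid of a semicircle lies 4r/(3π) = 0.543249 m from the diameter, here below the top edge, so y_c = 7.01 + 0.543249 = 7.55325 m and h_c = 7.55325 × 0.962218 = 7.26787 m.
A = πr²/2 = π × 1.28²/2 = 2.57359 m².
Resultant F = γ·h_c·A = 13.50837 × 7.26787 × 2.57359 = 252.668 kN.
I_c = (π/8 − 8/(9π))·r⁴ = 0.109757 × 1.28⁴ = 0.294627 m⁴.
Centre of pressure: y_p = y_c + I_c/(y_c·A) = 7.55325 + 0.294627/(7.55325 × 2.57359) = 7.55325 + 0.0151565 = 7.56841 m along the plane.
Vertically, h_p = y_p·sinθ = 7.56841 × 0.962218 = 7.28246 m.

h_p = 7.28 m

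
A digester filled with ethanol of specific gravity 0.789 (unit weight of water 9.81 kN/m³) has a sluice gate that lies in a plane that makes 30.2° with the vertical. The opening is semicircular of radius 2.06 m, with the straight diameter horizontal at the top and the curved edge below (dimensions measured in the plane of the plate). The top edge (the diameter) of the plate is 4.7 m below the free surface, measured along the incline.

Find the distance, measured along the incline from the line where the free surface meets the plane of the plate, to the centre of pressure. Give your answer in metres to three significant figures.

y_p = 5.63 m

γ = 0.789 × 9.81 = 7.74009 kN/m³.
The plate makes 30.2° with the vertical, i.e. θ = 90° − 30.2° = 59.8° to the horizontal. Measuring y along the incline from the free-surface line, vertical depth h = y·sinθ with sinθ = 0.864275.
The centroid of a semicircle lies 4r/(3π) = 0.874291 m from the diameter, here below the top edge, so y_c = 4.7 + 0.874291 = 5.57429 m and h_c = 5.57429 × 0.864275 = 4.81772 m.
A = πr²/2 = π × 2.06²/2 = 6.66583 m².
Resultant F = γ·h_c·A = 7.74009 × 4.81772 × 6.66583 = 248.566 kN.
I_c = (π/8 − 8/(9π))·r⁴ = 0.109757 × 2.06⁴ = 1.97652 m⁴.
Centre of pressure: y_p = y_c + I_c/(y_c·A) = 5.57429 + 1.97652/(5.57429 × 6.66583) = 5.57429 + 0.0531934 = 5.62748 m along the plane.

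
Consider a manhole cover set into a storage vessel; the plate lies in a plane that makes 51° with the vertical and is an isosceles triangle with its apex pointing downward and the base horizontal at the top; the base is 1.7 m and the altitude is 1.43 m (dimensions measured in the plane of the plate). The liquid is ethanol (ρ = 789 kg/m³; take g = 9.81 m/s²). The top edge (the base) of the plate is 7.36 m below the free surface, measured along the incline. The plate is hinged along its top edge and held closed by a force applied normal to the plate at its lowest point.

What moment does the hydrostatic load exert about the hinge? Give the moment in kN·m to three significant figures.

M ≈ 22.8 kN·m

γ = ρg = 789 × 9.81 / 1000 = 7.74009 kN/m³.
The plate makes 51° with the vertical, i.e. θ = 90° − 51° = 39° to the horizontal. Measuring y along the incline from the free-surface line, vertical depth h = y·sinθ with sinθ = 0.629320.
With the apex down, the centroid sits h/3 = 1.43/3 = 0.476667 m below the base (the top edge), so y_c = 7.36 + 0.476667 = 7.83667 m and h_c = 7.83667 × 0.629320 = 4.93177 m.
A = ½ × 1.7 × 1.43 = 1.2155 m².
Resultant F = γ·h_c·A = 7.74009 × 4.93177 × 1.2155 = 46.3985 kN.
I_c = b·h³/36 = 1.7 × 1.43³/36 = 0.138088 m⁴.
Centre of pressure: y_p = y_c + I_c/(y_c·A) = 7.83667 + 0.138088/(7.83667 × 1.2155) = 7.83667 + 0.0144967 = 7.85117 m along the plane.
The resultant acts 0.476667 + 0.0144967 = 0.491164 m (along the plate) below the hinge at the top edge, so the moment about the hinge is M = F × 0.491164 = 46.3985 × 0.491164 = 22.7893 kN·m.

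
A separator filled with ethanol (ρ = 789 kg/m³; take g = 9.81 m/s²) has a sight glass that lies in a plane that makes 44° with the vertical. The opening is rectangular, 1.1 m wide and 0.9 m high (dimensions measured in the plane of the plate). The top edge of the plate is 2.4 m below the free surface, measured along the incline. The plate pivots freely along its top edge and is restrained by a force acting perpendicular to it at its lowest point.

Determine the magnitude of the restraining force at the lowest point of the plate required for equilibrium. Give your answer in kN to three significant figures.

P ≈ 8.27 kN

γ = ρg = 789 × 9.81 / 1000 = 7.74009 kN/m³.
The plate makes 44° with the vertical, i.e. θ = 90° − 44° = 46° to the horizontal. Measuring y along the incline from the free-surface line, vertical depth h = y·sinθ with sinθ = 0.719340.
The centroid lies 0.9/2 = 0.45 m below the top edge, so y_c = 2.4 + 0.45 = 2.85 m and h_c = 2.85 × 0.719340 = 2.05012 m.
A = 1.1 × 0.9 = 0.99 m².
Resultant F = γ·h_c·A = 7.74009 × 2.05012 × 0.99 = 15.7094 kN.
I_c = b·h³/12 = 1.1 × 0.9³/12 = 0.066825 m⁴.
Centre of pressure: y_p = y_c + I_c/(y_c·A) = 2.85 + 0.066825/(2.85 × 0.99) = 2.85 + 0.0236842 = 2.87368 m along the plane.
The resultant acts 0.45 + 0.0236842 = 0.473684 m (along the plate) below the hinge at the top edge, so the moment about the hinge is M = F × 0.473684 = 15.7094 × 0.473684 = 7.44129 kN·m.
A normal force at the bottom, 0.9 m from the hinge, must supply this moment: P = 7.44129/0.9 = 8.2681 kN.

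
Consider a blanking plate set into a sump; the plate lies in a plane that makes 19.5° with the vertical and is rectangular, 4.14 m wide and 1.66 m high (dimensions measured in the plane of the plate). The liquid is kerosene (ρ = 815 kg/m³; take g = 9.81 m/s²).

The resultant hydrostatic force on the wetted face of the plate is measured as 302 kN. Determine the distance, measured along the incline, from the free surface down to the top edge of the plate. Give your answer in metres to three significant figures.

γ = ρg = 815 × 9.81 / 1000 = 7.99515 kN/m³.
A = 4.14 × 1.66 = 6.8724 m².
From F = γ·h_c·A, the centroid depth is h_c = 302/(7.99515 × 6.8724) = 5.49632 m.
The plate makes 19.5° with the vertical, i.e. θ = 90° − 19.5° = 70.5° to the horizontal. Measuring y along the incline from the free-surface line, vertical depth h = y·sinθ with sinθ = 0.942641.
Along the incline, y_c = h_c/sinθ = 5.49632/0.942641 = 5.83077 m.
The centroid lies 1.66/2 = 0.83 m below the top edge, so the top edge sits at y_top = 5.83077 − 0.83 = 5.00077 m along the incline.

y_top ≈ 5.00 m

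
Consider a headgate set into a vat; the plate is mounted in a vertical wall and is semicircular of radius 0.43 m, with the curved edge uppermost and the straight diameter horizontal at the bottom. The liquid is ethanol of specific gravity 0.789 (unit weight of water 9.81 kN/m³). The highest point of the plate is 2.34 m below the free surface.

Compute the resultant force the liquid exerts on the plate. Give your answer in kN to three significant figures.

γ = 0.789 × 9.81 = 7.74009 kN/m³.
The centroid lies 4r/(3π) = 0.182498 m above the diameter, so r − 4r/(3π) = 0.43 − 0.182498 = 0.247502 m below the topmost point, so the centroid depth is h_c = 2.34 + 0.247502 = 2.5875 m.
A = πr²/2 = π × 0.43²/2 = 0.29044 m².
Resultant F = γ·h_c·A = 7.74009 × 2.5875 × 0.29044 = 5.81678 kN.

F ≈ 5.82 kN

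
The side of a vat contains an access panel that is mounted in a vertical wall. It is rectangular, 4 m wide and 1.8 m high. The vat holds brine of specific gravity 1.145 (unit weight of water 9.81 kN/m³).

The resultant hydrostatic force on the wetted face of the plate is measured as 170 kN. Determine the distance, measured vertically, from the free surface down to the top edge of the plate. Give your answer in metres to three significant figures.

d_top ≈ 1.20 m

γ = 1.145 × 9.81 = 11.23245 kN/m³.
A = 4 × 1.8 = 7.2 m².
From F = γ·h_c·A, the centroid depth is h_c = 170/(11.23245 × 7.2) = 2.10204 m.
The centroid lies 1.8/2 = 0.9 m below the top edge, so the top edge sits at h_top = 2.10204 − 0.9 = 1.20204 m below the surface.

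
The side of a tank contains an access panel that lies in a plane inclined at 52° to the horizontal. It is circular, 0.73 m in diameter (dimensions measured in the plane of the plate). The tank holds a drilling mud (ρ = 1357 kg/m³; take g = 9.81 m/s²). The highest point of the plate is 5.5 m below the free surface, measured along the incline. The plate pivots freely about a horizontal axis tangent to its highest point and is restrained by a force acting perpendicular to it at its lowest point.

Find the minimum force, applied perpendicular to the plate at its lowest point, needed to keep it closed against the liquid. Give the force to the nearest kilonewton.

γ = ρg = 1357 × 9.81 / 1000 = 13.31217 kN/m³.
Let θ = 52° be the plate's angle to the horizontal; measure y along the incline from where the plane meets the free surface. Vertical depth h = y·sinθ with sinθ = 0.788011.
The centroid is at the centre, 0.365 m below the top of the plate, so y_c = 5.5 + 0.365 = 5.865 m and h_c = 5.865 × 0.788011 = 4.62168 m.
A = π(0.365)² = 0.418539 m².
Resultant F = γ·h_c·A = 13.31217 × 4.62168 × 0.418539 = 25.7504 kN.
I_c = πr⁴/4 = π × 0.365⁴/4 = 0.01394 m⁴.
Centre of pressure: y_p = y_c + I_c/(y_c·A) = 5.865 + 0.01394/(5.865 × 0.418539) = 5.865 + 0.00567883 = 5.87068 m along the plane.
The resultant acts 0.365 + 0.00567883 = 0.370679 m (along the plate) below the hinge at the top edge, so the moment about the hinge is M = F × 0.370679 = 25.7504 × 0.370679 = 9.54513 kN·m.
A normal force at the bottom, 0.73 m from the hinge, must supply this moment: P = 9.54513/0.73 = 13.0755 kN.

P ≈ 13 kN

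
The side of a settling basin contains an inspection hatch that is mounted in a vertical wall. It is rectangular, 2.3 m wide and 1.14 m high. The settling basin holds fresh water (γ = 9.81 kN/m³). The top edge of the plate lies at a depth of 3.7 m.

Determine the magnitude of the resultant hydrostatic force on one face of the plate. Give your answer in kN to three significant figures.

γ = 9.81 kN/m³.
The centroid lies 1.14/2 = 0.57 m below the top edge, so the centroid depth is h_c = 3.7 + 0.57 = 4.27 m.
A = 2.3 × 1.14 = 2.622 m².
Resultant F = γ·h_c·A = 9.81 × 4.27 × 2.622 = 109.832 kN.

F ≈ 110 kN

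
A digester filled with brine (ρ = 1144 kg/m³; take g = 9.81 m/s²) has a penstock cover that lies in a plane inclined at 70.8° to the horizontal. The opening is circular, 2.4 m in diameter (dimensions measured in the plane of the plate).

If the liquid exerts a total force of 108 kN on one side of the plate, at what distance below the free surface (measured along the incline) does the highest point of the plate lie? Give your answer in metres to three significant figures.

γ = ρg = 1144 × 9.81 / 1000 = 11.22264 kN/m³.
A = π(1.2)² = 4.52389 m².
From F = γ·h_c·A, the centroid depth is h_c = 108/(11.22264 × 4.52389) = 2.12724 m.
Let θ = 70.8° be the plate's angle to the horizontal; measure y along the incline from where the plane meets the free surface. Vertical depth h = y·sinθ with sinθ = 0.944376.
Along the incline, y_c = h_c/sinθ = 2.12724/0.944376 = 2.25254 m.
The centroid is at the centre, 1.2 m below the top of the plate, so the highest point sits at y_top = 2.25254 − 1.2 = 1.05254 m along the incline.

y_top ≈ 1.05 m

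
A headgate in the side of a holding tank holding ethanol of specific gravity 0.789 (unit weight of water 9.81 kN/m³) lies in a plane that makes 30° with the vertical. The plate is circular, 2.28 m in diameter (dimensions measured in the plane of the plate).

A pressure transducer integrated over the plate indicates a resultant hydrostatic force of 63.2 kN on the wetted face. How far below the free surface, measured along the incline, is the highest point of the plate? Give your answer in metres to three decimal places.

y_top ≈ 1.169 m

γ = 0.789 × 9.81 = 7.74009 kN/m³.
A = π(1.14)² = 4.08281 m².
From F = γ·h_c·A, the centroid depth is h_c = 63.2/(7.74009 × 4.08281) = 1.99992 m.
The plate makes 30° with the vertical, i.e. θ = 90° − 30° = 60° to the horizontal. Measuring y along the incline from the free-surface line, vertical depth h = y·sinθ with sinθ = 0.866025.
Along the incline, y_c = h_c/sinθ = 1.99992/0.866025 = 2.30931 m.
The centroid is at the centre, 1.14 m below the top of the plate, so the highest point sits at y_top = 2.30931 − 1.14 = 1.16931 m along the incline.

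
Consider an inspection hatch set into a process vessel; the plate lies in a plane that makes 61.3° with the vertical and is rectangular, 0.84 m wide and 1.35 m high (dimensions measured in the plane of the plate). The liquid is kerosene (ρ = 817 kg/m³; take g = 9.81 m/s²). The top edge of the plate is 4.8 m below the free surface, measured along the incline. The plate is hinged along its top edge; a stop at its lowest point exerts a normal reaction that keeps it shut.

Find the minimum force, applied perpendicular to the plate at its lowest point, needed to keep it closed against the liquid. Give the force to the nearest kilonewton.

γ = ρg = 817 × 9.81 / 1000 = 8.01477 kN/m³.
The plate makes 61.3° with the vertical, i.e. θ = 90° − 61.3° = 28.7° to the horizontal. Measuring y along the incline from the free-surface line, vertical depth h = y·sinθ with sinθ = 0.480223.
The centroid lies 1.35/2 = 0.675 m below the top edge, so y_c = 4.8 + 0.675 = 5.475 m and h_c = 5.475 × 0.480223 = 2.62922 m.
A = 0.84 × 1.35 = 1.134 m².
Resultant F = γ·h_c·A = 8.01477 × 2.62922 × 1.134 = 23.8963 kN.
I_c = b·h³/12 = 0.84 × 1.35³/12 = 0.172226 m⁴.
Centre of pressure: y_p = y_c + I_c/(y_c·A) = 5.475 + 0.172226/(5.475 × 1.134) = 5.475 + 0.0277397 = 5.50274 m along the plane.
The resultant acts 0.675 + 0.0277397 = 0.70274 m (along the plate) below the hinge at the top edge, so the moment about the hinge is M = F × 0.70274 = 23.8963 × 0.70274 = 16.7929 kN·m.
A normal force at the bottom, 1.35 m from the hinge, must supply this moment: P = 16.7929/1.35 = 12.4392 kN.

P ≈ 12 kN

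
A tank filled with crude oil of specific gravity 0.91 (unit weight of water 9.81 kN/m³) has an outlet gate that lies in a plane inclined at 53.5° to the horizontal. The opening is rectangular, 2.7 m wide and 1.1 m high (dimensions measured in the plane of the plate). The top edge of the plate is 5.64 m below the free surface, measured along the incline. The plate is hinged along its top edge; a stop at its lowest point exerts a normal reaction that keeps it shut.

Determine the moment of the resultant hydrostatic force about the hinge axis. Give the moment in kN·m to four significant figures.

M ≈ 74.71 kN·m

γ = 0.91 × 9.81 = 8.9271 kN/m³.
Let θ = 53.5° be the plate's angle to the horizontal; measure y along the incline from where the plane meets the free surface. Vertical depth h = y·sinθ with sinθ = 0.803857.
The centroid lies 1.1/2 = 0.55 m below the top edge, so y_c = 5.64 + 0.55 = 6.19 m and h_c = 6.19 × 0.803857 = 4.97587 m.
A = 2.7 × 1.1 = 2.97 m².
Resultant F = γ·h_c·A = 8.9271 × 4.97587 × 2.97 = 131.928 kN.
I_c = b·h³/12 = 2.7 × 1.1³/12 = 0.299475 m⁴.
Centre of pressure: y_p = y_c + I_c/(y_c·A) = 6.19 + 0.299475/(6.19 × 2.97) = 6.19 + 0.0162897 = 6.20629 m along the plane.
The resultant acts 0.55 + 0.0162897 = 0.56629 m (along the plate) below the hinge at the top edge, so the moment about the hinge is M = F × 0.56629 = 131.928 × 0.56629 = 74.7095 kN·m.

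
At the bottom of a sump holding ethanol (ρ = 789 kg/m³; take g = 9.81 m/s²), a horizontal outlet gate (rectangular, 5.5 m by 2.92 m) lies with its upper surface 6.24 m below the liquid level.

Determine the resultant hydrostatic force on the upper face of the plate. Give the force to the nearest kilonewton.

F ≈ 776 kN

γ = ρg = 789 × 9.81 / 1000 = 7.74009 kN/m³.
The plate is horizontal, so pressure is uniform at p = γ·h = 7.74009 × 6.24 = 48.2982 kN/m².
A = 5.5 × 2.92 = 16.06 m².
F = p·A = 48.2982 × 16.06 = 775.669 kN.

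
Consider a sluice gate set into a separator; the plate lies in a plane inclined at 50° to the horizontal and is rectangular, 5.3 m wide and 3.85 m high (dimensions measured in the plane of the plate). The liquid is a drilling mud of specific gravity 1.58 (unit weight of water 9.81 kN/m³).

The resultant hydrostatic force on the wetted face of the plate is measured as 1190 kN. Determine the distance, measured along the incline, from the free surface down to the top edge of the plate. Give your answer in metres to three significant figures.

γ = 1.58 × 9.81 = 15.4998 kN/m³.
A = 5.3 × 3.85 = 20.405 m².
From F = γ·h_c·A, the centroid depth is h_c = 1190/(15.4998 × 20.405) = 3.76257 m.
Let θ = 50° be the plate's angle to the horizontal; measure y along the incline from where the plane meets the free surface. Vertical depth h = y·sinθ with sinθ = 0.766044.
Along the incline, y_c = h_c/sinθ = 3.76257/0.766044 = 4.91169 m.
The centroid lies 3.85/2 = 1.925 m below the top edge, so the top edge sits at y_top = 4.91169 − 1.925 = 2.98669 m along the incline.

y_top ≈ 2.99 m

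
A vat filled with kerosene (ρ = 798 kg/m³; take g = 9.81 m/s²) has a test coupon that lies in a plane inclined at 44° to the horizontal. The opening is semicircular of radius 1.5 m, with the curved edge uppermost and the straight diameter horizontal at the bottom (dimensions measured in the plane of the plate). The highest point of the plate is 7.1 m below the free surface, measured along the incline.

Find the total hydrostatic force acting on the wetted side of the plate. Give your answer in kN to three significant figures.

F ≈ 153 kN

γ = ρg = 798 × 9.81 / 1000 = 7.82838 kN/m³.
Let θ = 44° be the plate's angle to the horizontal; measure y along the incline from where the plane meets the free surface. Vertical depth h = y·sinθ with sinθ = 0.694658.
The centroid lies 4r/(3π) = 0.63662 m above the diameter, so r − 4r/(3π) = 1.5 − 0.63662 = 0.86338 m below the topmost point, so y_c = 7.1 + 0.86338 = 7.96338 m and h_c = 7.96338 × 0.694658 = 5.53183 m.
A = πr²/2 = π × 1.5²/2 = 3.53429 m².
Resultant F = γ·h_c·A = 7.82838 × 5.53183 × 3.53429 = 153.053 kN.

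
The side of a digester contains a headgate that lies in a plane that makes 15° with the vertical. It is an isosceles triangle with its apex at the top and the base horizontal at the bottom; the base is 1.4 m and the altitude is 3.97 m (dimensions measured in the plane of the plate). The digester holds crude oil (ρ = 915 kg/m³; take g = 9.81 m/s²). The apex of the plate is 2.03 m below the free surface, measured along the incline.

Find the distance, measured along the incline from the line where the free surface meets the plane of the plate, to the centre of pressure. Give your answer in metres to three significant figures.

γ = ρg = 915 × 9.81 / 1000 = 8.97615 kN/m³.
The plate makes 15° with the vertical, i.e. θ = 90° − 15° = 75° to the horizontal. Measuring y along the incline from the free-surface line, vertical depth h = y·sinθ with sinθ = 0.965926.
With the apex up, the centroid sits 2h/3 = 2 × 3.97/3 = 2.64667 m below the apex, so y_c = 2.03 + 2.64667 = 4.67667 m and h_c = 4.67667 × 0.965926 = 4.51732 m.
A = ½ × 1.4 × 3.97 = 2.779 m².
Resultant F = γ·h_c·A = 8.97615 × 4.51732 × 2.779 = 112.683 kN.
I_c = b·h³/36 = 1.4 × 3.97³/36 = 2.43331 m⁴.
Centre of pressure: y_p = y_c + I_c/(y_c·A) = 4.67667 + 2.43331/(4.67667 × 2.779) = 4.67667 + 0.187229 = 4.8639 m along the plane.

y_p = 4.86 m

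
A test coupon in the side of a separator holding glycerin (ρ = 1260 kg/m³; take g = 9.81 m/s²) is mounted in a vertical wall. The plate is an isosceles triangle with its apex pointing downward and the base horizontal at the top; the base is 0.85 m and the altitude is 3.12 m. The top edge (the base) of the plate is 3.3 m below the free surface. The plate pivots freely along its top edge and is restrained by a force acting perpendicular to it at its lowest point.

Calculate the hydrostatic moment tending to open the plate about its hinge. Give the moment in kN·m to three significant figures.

M ≈ 82.8 kN·m

γ = ρg = 1260 × 9.81 / 1000 = 12.3606 kN/m³.
With the apex down, the centroid sits h/3 = 3.12/3 = 1.04 m below the base (the top edge), so the centroid depth is h_c = 3.3 + 1.04 = 4.34 m.
A = ½ × 0.85 × 3.12 = 1.326 m².
Resultant F = γ·h_c·A = 12.3606 × 4.34 × 1.326 = 71.1333 kN.
I_c = b·h³/36 = 0.85 × 3.12³/36 = 0.717101 m⁴.
Centre of pressure: y_p = y_c + I_c/(y_c·A) = 4.34 + 0.717101/(4.34 × 1.326) = 4.34 + 0.124608 = 4.46461 m along the plane.
The resultant acts 1.04 + 0.124608 = 1.16461 m (along the plate) below the hinge at the top edge, so the moment about the hinge is M = F × 1.16461 = 71.1333 × 1.16461 = 82.8426 kN·m.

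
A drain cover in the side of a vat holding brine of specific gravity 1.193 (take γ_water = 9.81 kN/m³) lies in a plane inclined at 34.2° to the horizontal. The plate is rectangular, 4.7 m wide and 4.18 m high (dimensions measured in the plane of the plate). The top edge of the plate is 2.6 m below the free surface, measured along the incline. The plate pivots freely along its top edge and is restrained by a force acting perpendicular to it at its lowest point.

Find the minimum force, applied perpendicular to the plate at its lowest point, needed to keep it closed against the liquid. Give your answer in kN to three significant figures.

P ≈ 348 kN

γ = 1.193 × 9.81 = 11.70333 kN/m³.
Let θ = 34.2° be the plate's angle to the horizontal; measure y along the incline from where the plane meets the free surface. Vertical depth h = y·sinθ with sinθ = 0.562083.
The centroid lies 4.18/2 = 2.09 m below the top edge, so y_c = 2.6 + 2.09 = 4.69 m and h_c = 4.69 × 0.562083 = 2.63617 m.
A = 4.7 × 4.18 = 19.646 m².
Resultant F = γ·h_c·A = 11.70333 × 2.63617 × 19.646 = 606.118 kN.
I_c = b·h³/12 = 4.7 × 4.18³/12 = 28.6052 m⁴.
Centre of pressure: y_p = y_c + I_c/(y_c·A) = 4.69 + 28.6052/(4.69 × 19.646) = 4.69 + 0.310455 = 5.00046 m along the plane.
The resultant acts 2.09 + 0.310455 = 2.40046 m (along the plate) below the hinge at the top edge, so the moment about the hinge is M = F × 2.40046 = 606.118 × 2.40046 = 1454.96 kN·m.
A normal force at the bottom, 4.18 m from the hinge, must supply this moment: P = 1454.96/4.18 = 348.077 kN.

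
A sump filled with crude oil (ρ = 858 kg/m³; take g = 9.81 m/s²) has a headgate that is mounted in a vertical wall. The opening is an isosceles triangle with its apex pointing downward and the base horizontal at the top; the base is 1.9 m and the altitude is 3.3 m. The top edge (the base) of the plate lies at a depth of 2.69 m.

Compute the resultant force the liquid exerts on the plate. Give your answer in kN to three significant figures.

γ = ρg = 858 × 9.81 / 1000 = 8.41698 kN/m³.
With the apex down, the centroid sits h/3 = 3.3/3 = 1.1 m below the base (the top edge), so the centroid depth is h_c = 2.69 + 1.1 = 3.79 m.
A = ½ × 1.9 × 3.3 = 3.135 m².
Resultant F = γ·h_c·A = 8.41698 × 3.79 × 3.135 = 100.008 kN.

F ≈ 100 kN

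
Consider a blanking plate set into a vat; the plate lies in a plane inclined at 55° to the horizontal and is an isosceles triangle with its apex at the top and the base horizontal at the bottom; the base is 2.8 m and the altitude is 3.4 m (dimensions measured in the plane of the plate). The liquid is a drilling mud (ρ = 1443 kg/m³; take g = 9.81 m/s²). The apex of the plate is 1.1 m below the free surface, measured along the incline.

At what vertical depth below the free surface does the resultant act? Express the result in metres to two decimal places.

γ = ρg = 1443 × 9.81 / 1000 = 14.15583 kN/m³.
Let θ = 55° be the plate's angle to the horizontal; measure y along the incline from where the plane meets the free surface. Vertical depth h = y·sinθ with sinθ = 0.819152.
With the apex up, the centroid sits 2h/3 = 2 × 3.4/3 = 2.26667 m below the apex, so y_c = 1.1 + 2.26667 = 3.36667 m and h_c = 3.36667 × 0.819152 = 2.75781 m.
A = ½ × 2.8 × 3.4 = 4.76 m².
Resultant F = γ·h_c·A = 14.15583 × 2.75781 × 4.76 = 185.826 kN.
I_c = b·h³/36 = 2.8 × 3.4³/36 = 3.05698 m⁴.
Centre of pressure: y_p = y_c + I_c/(y_c·A) = 3.36667 + 3.05698/(3.36667 × 4.76) = 3.36667 + 0.190759 = 3.55743 m along the plane.
Vertically, h_p = y_p·sinθ = 3.55743 × 0.819152 = 2.91408 m.

h_p = 2.91 m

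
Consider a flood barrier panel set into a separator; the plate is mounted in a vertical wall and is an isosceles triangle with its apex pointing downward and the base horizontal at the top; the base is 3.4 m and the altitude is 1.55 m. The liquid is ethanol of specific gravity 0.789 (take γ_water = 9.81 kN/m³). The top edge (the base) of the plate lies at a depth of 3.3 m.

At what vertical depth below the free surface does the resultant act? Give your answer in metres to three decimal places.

γ = 0.789 × 9.81 = 7.74009 kN/m³.
With the apex down, the centroid sits h/3 = 1.55/3 = 0.516667 m below the base (the top edge), so the centroid depth is h_c = 3.3 + 0.516667 = 3.81667 m.
A = ½ × 3.4 × 1.55 = 2.635 m².
Resultant F = γ·h_c·A = 7.74009 × 3.81667 × 2.635 = 77.8415 kN.
I_c = b·h³/36 = 3.4 × 1.55³/36 = 0.351699 m⁴.
Centre of pressure: y_p = y_c + I_c/(y_c·A) = 3.81667 + 0.351699/(3.81667 × 2.635) = 3.81667 + 0.0349708 = 3.85164 m along the plane.

h_p = 3.852 m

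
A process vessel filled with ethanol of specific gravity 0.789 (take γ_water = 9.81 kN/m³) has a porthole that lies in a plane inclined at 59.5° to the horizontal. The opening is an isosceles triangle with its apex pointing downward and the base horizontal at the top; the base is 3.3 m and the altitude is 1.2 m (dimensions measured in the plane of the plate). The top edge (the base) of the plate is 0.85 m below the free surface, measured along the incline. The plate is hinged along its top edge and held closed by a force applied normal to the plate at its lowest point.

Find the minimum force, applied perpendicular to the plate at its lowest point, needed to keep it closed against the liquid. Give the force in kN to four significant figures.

P ≈ 6.382 kN

γ = 0.789 × 9.81 = 7.74009 kN/m³.
Let θ = 59.5° be the plate's angle to the horizontal; measure y along the incline from where the plane meets the free surface. Vertical depth h = y·sinθ with sinθ = 0.861629.
With the apex down, the centroid sits h/3 = 1.2/3 = 0.4 m below the base (the top edge), so y_c = 0.85 + 0.4 = 1.25 m and h_c = 1.25 × 0.861629 = 1.07704 m.
A = ½ × 3.3 × 1.2 = 1.98 m².
Resultant F = γ·h_c·A = 7.74009 × 1.07704 × 1.98 = 16.506 kN.
I_c = b·h³/36 = 3.3 × 1.2³/36 = 0.1584 m⁴.
Centre of pressure: y_p = y_c + I_c/(y_c·A) = 1.25 + 0.1584/(1.25 × 1.98) = 1.25 + 0.064 = 1.314 m along the plane.
The resultant acts 0.4 + 0.064 = 0.464 m (along the plate) below the hinge at the top edge, so the moment about the hinge is M = F × 0.464 = 16.506 × 0.464 = 7.65878 kN·m.
A normal force at the bottom, 1.2 m from the hinge, must supply this moment: P = 7.65878/1.2 = 6.38232 kN.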